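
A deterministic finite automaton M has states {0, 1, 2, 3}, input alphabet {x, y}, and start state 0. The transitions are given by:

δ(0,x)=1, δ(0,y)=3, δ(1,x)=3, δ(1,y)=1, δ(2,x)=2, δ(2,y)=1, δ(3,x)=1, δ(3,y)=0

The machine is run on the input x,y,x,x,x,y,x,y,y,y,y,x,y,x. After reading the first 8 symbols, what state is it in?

1

0 → 1 → 1 → 3 → 1 → 3 → 0 → 1 → 1
After 8 symbols: 1.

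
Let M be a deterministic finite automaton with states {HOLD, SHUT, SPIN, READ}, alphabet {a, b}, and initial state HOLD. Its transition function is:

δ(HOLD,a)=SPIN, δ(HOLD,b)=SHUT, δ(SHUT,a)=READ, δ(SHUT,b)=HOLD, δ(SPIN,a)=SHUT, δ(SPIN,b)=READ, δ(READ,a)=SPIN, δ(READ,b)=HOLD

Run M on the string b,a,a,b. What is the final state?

READ

Trace: HOLD -b-> SHUT -a-> READ -a-> SPIN -b-> READ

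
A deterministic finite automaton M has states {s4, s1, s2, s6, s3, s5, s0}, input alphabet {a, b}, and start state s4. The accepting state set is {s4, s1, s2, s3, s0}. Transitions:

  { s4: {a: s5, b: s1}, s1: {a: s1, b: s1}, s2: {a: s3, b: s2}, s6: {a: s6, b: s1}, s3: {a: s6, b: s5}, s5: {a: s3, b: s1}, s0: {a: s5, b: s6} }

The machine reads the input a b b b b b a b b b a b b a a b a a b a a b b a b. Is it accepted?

start at s4
read 'a': s4 → s5
read 'b': s5 → s1
read 'b': s1 → s1
read 'b': s1 → s1
read 'b': s1 → s1
read 'b': s1 → s1
read 'a': s1 → s1
read 'b': s1 → s1
read 'b': s1 → s1
read 'b': s1 → s1
read 'a': s1 → s1
read 'b': s1 → s1
read 'b': s1 → s1
read 'a': s1 → s1
read 'a': s1 → s1
read 'b': s1 → s1
read 'a': s1 → s1
read 'a': s1 → s1
read 'b': s1 → s1
read 'a': s1 → s1
read 'a': s1 → s1
read 'b': s1 → s1
read 'b': s1 → s1
read 'a': s1 → s1
read 'b': s1 → s1
End state s1 is accepting.

Yes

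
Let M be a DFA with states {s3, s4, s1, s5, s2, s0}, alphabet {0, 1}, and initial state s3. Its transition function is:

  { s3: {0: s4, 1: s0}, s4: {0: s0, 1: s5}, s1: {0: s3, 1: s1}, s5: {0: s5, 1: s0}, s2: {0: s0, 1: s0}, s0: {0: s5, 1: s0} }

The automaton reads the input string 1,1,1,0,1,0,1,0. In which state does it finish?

start at s3
read '1': s3 → s0
read '1': s0 → s0
read '1': s0 → s0
read '0': s0 → s5
read '1': s5 → s0
read '0': s0 → s5
read '1': s5 → s0
read '0': s0 → s5

s5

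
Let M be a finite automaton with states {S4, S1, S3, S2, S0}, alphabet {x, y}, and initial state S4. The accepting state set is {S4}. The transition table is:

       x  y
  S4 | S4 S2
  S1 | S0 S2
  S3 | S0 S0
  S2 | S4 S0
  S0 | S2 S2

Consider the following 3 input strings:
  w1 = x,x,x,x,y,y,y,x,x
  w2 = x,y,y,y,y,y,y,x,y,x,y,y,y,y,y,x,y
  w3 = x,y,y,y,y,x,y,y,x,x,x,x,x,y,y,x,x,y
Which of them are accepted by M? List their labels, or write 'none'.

w1

w1:
  start at S4
  read 'x': S4 → S4
  read 'x': S4 → S4
  read 'x': S4 → S4
  read 'x': S4 → S4
  read 'y': S4 → S2
  read 'y': S2 → S0
  read 'y': S0 → S2
  read 'x': S2 → S4
  read 'x': S4 → S4
  end S4, accepted
w2:
  start at S4
  read 'x': S4 → S4
  read 'y': S4 → S2
  read 'y': S2 → S0
  read 'y': S0 → S2
  read 'y': S2 → S0
  read 'y': S0 → S2
  read 'y': S2 → S0
  read 'x': S0 → S2
  read 'y': S2 → S0
  read 'x': S0 → S2
  read 'y': S2 → S0
  read 'y': S0 → S2
  read 'y': S2 → S0
  read 'y': S0 → S2
  read 'y': S2 → S0
  read 'x': S0 → S2
  read 'y': S2 → S0
  end S0, rejected
w3:
  start at S4
  read 'x': S4 → S4
  read 'y': S4 → S2
  read 'y': S2 → S0
  read 'y': S0 → S2
  read 'y': S2 → S0
  read 'x': S0 → S2
  read 'y': S2 → S0
  read 'y': S0 → S2
  read 'x': S2 → S4
  read 'x': S4 → S4
  read 'x': S4 → S4
  read 'x': S4 → S4
  read 'x': S4 → S4
  read 'y': S4 → S2
  read 'y': S2 → S0
  read 'x': S0 → S2
  read 'x': S2 → S4
  read 'y': S4 → S2
  end S2, rejected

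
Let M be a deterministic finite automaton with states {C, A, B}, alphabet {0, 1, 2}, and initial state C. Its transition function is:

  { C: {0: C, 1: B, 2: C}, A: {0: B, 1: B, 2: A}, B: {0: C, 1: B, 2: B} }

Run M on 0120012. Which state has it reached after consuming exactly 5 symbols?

start at C
read '0': C → C
read '1': C → B
read '2': B → B
read '0': B → C
read '0': C → C
After 5 symbols: C.

C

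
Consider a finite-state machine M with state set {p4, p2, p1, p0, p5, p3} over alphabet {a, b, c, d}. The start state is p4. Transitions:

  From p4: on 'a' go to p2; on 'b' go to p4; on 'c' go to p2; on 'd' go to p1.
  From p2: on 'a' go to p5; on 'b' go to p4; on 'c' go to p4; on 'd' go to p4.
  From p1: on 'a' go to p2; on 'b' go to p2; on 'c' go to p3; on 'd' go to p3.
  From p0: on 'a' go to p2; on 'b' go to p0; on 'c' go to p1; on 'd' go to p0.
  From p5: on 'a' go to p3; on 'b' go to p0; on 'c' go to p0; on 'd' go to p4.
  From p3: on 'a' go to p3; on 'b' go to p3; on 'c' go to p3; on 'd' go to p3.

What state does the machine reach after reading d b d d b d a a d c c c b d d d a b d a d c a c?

p3

start at p4
read 'd': p4 → p1
read 'b': p1 → p2
read 'd': p2 → p4
read 'd': p4 → p1
read 'b': p1 → p2
read 'd': p2 → p4
read 'a': p4 → p2
read 'a': p2 → p5
read 'd': p5 → p4
read 'c': p4 → p2
read 'c': p2 → p4
read 'c': p4 → p2
read 'b': p2 → p4
read 'd': p4 → p1
read 'd': p1 → p3
read 'd': p3 → p3
read 'a': p3 → p3
read 'b': p3 → p3
read 'd': p3 → p3
read 'a': p3 → p3
read 'd': p3 → p3
read 'c': p3 → p3
read 'a': p3 → p3
read 'c': p3 → p3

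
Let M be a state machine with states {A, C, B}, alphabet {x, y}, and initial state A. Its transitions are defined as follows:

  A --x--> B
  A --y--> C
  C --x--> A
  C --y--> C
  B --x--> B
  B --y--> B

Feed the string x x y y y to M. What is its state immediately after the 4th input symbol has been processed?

start at A
read 'x': A → B
read 'x': B → B
read 'y': B → B
read 'y': B → B
After 4 symbols: B.

B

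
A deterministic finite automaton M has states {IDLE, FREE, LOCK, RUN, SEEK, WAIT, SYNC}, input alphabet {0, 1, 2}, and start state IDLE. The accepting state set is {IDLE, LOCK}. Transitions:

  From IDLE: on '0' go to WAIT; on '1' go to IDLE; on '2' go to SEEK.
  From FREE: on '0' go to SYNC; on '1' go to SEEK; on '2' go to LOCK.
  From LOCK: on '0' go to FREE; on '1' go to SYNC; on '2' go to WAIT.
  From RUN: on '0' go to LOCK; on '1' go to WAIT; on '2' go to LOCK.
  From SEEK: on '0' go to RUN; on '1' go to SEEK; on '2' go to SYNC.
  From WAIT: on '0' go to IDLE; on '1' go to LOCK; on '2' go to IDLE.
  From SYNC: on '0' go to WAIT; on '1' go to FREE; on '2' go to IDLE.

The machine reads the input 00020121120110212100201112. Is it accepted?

No

Trace: IDLE -0-> WAIT -0-> IDLE -0-> WAIT -2-> IDLE -0-> WAIT -1-> LOCK -2-> WAIT -1-> LOCK -1-> SYNC -2-> IDLE -0-> WAIT -1-> LOCK -1-> SYNC -0-> WAIT -2-> IDLE -1-> IDLE -2-> SEEK -1-> SEEK -0-> RUN -0-> LOCK -2-> WAIT -0-> IDLE -1-> IDLE -1-> IDLE -1-> IDLE -2-> SEEK
End state SEEK is not accepting.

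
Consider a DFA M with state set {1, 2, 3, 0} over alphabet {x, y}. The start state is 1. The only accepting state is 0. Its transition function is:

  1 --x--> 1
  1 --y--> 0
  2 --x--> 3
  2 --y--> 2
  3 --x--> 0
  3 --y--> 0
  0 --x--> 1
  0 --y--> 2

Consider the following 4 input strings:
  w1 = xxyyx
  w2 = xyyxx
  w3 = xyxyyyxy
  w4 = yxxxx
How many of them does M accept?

w1: Trace: 1 -x-> 1 -x-> 1 -y-> 0 -y-> 2 -x-> 3  → end 3, rejected
w2: Trace: 1 -x-> 1 -y-> 0 -y-> 2 -x-> 3 -x-> 0  → end 0, accepted
w3: Trace: 1 -x-> 1 -y-> 0 -x-> 1 -y-> 0 -y-> 2 -y-> 2 -x-> 3 -y-> 0  → end 0, accepted
w4: Trace: 1 -y-> 0 -x-> 1 -x-> 1 -x-> 1 -x-> 1  → end 1, rejected

2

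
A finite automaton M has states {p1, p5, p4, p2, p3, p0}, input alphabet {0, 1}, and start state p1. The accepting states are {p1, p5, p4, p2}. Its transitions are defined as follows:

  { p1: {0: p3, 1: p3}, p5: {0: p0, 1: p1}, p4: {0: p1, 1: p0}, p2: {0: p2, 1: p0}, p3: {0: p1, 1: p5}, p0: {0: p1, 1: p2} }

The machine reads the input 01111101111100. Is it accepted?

Yes

p1 → p3 → p5 → p1 → p3 → p5 → p1 → p3 → p5 → p1 → p3 → p5 → p1 → p3 → p1
End state p1 is accepting.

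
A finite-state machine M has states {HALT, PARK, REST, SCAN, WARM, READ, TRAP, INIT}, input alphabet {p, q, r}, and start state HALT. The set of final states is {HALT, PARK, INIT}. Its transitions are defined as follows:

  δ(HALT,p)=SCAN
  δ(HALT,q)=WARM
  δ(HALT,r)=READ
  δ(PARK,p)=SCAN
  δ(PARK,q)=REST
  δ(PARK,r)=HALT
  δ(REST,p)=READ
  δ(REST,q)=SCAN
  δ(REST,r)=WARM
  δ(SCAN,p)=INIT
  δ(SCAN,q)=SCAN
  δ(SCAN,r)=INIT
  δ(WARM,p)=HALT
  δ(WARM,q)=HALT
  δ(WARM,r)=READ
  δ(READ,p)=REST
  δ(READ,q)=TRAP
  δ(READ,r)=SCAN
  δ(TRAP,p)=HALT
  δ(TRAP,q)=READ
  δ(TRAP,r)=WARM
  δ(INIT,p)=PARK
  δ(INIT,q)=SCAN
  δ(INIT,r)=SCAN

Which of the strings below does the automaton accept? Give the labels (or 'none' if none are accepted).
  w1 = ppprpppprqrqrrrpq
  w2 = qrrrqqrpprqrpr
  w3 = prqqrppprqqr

w2, w3

w1:
  start at HALT
  read 'p': HALT → SCAN
  read 'p': SCAN → INIT
  read 'p': INIT → PARK
  read 'r': PARK → HALT
  read 'p': HALT → SCAN
  read 'p': SCAN → INIT
  read 'p': INIT → PARK
  read 'p': PARK → SCAN
  read 'r': SCAN → INIT
  read 'q': INIT → SCAN
  read 'r': SCAN → INIT
  read 'q': INIT → SCAN
  read 'r': SCAN → INIT
  read 'r': INIT → SCAN
  read 'r': SCAN → INIT
  read 'p': INIT → PARK
  read 'q': PARK → REST
  end REST, rejected
w2:
  start at HALT
  read 'q': HALT → WARM
  read 'r': WARM → READ
  read 'r': READ → SCAN
  read 'r': SCAN → INIT
  read 'q': INIT → SCAN
  read 'q': SCAN → SCAN
  read 'r': SCAN → INIT
  read 'p': INIT → PARK
  read 'p': PARK → SCAN
  read 'r': SCAN → INIT
  read 'q': INIT → SCAN
  read 'r': SCAN → INIT
  read 'p': INIT → PARK
  read 'r': PARK → HALT
  end HALT, accepted
w3:
  start at HALT
  read 'p': HALT → SCAN
  read 'r': SCAN → INIT
  read 'q': INIT → SCAN
  read 'q': SCAN → SCAN
  read 'r': SCAN → INIT
  read 'p': INIT → PARK
  read 'p': PARK → SCAN
  read 'p': SCAN → INIT
  read 'r': INIT → SCAN
  read 'q': SCAN → SCAN
  read 'q': SCAN → SCAN
  read 'r': SCAN → INIT
  end INIT, accepted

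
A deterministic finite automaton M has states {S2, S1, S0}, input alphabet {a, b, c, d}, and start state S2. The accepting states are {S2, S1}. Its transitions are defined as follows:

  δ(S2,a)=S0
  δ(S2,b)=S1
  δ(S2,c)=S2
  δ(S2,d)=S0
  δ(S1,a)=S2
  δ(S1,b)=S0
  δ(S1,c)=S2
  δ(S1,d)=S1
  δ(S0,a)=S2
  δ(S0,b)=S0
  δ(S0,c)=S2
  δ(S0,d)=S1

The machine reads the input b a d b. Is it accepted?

No

start at S2
read 'b': S2 → S1
read 'a': S1 → S2
read 'd': S2 → S0
read 'b': S0 → S0
End state S0 is not accepting.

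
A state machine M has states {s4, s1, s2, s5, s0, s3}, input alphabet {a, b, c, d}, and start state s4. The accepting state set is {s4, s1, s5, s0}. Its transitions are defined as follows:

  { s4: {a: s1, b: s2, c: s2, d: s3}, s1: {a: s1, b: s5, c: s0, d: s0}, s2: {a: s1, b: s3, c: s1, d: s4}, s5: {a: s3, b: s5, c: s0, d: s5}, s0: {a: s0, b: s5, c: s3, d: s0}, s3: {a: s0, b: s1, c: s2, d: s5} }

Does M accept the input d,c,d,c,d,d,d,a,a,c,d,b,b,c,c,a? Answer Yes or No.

Yes

s4 → s3 → s2 → s4 → s2 → s4 → s3 → s5 → s3 → s0 → s3 → s5 → s5 → s5 → s0 → s3 → s0
End state s0 is accepting.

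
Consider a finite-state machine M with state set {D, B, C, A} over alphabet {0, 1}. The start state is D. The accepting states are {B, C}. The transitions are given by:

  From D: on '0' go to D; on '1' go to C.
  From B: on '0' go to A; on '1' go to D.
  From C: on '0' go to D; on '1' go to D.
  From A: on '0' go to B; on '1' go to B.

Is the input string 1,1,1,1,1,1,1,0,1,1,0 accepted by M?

No

D → C → D → C → D → C → D → C → D → C → D → D
End state D is not accepting.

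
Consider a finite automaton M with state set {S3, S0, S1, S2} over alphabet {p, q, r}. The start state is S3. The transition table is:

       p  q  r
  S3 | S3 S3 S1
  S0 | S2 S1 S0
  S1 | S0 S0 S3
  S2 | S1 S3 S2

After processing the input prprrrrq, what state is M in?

S1

S3 → S3 → S1 → S0 → S0 → S0 → S0 → S0 → S1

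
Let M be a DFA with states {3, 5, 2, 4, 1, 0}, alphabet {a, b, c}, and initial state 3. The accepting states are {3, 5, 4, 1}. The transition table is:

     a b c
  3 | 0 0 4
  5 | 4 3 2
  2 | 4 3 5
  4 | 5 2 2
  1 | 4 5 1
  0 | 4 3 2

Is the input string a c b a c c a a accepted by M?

Yes

3 → 0 → 2 → 3 → 0 → 2 → 5 → 4 → 5
End state 5 is accepting.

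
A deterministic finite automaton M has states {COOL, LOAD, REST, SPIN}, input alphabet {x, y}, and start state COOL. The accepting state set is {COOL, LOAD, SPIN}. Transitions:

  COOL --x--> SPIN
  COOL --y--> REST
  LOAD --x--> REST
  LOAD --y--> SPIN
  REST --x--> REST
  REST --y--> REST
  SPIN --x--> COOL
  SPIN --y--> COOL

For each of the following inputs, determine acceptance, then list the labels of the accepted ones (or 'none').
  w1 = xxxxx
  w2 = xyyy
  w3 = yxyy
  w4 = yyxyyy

w1

w1: Trace: COOL -x-> SPIN -x-> COOL -x-> SPIN -x-> COOL -x-> SPIN  → end SPIN, accepted
w2: Trace: COOL -x-> SPIN -y-> COOL -y-> REST -y-> REST  → end REST, rejected
w3: Trace: COOL -y-> REST -x-> REST -y-> REST -y-> REST  → end REST, rejected
w4: Trace: COOL -y-> REST -y-> REST -x-> REST -y-> REST -y-> REST -y-> REST  → end REST, rejected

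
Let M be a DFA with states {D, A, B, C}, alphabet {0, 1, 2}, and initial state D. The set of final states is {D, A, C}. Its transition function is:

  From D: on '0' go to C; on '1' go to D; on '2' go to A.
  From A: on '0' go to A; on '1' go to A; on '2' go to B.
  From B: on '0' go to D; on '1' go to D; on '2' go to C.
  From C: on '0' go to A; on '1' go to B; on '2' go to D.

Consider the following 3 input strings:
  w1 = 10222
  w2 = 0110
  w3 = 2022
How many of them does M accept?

w1: Trace: D -1-> D -0-> C -2-> D -2-> A -2-> B  → end B, rejected
w2: Trace: D -0-> C -1-> B -1-> D -0-> C  → end C, accepted
w3: Trace: D -2-> A -0-> A -2-> B -2-> C  → end C, accepted

2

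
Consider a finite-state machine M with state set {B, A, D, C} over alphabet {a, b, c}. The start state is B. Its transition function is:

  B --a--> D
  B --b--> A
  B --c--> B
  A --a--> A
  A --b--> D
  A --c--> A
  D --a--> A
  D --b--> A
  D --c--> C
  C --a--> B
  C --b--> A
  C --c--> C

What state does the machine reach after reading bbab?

D

start at B
read 'b': B → A
read 'b': A → D
read 'a': D → A
read 'b': A → D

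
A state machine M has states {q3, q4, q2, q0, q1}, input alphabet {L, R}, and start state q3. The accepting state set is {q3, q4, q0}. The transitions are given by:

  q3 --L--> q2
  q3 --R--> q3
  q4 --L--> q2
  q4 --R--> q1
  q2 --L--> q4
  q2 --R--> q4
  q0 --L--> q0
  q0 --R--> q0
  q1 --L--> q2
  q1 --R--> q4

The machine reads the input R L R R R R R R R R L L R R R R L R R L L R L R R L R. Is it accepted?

Yes

start at q3
read 'R': q3 → q3
read 'L': q3 → q2
read 'R': q2 → q4
read 'R': q4 → q1
read 'R': q1 → q4
read 'R': q4 → q1
read 'R': q1 → q4
read 'R': q4 → q1
read 'R': q1 → q4
read 'R': q4 → q1
read 'L': q1 → q2
read 'L': q2 → q4
read 'R': q4 → q1
read 'R': q1 → q4
read 'R': q4 → q1
read 'R': q1 → q4
read 'L': q4 → q2
read 'R': q2 → q4
read 'R': q4 → q1
read 'L': q1 → q2
read 'L': q2 → q4
read 'R': q4 → q1
read 'L': q1 → q2
read 'R': q2 → q4
read 'R': q4 → q1
read 'L': q1 → q2
read 'R': q2 → q4
End state q4 is accepting.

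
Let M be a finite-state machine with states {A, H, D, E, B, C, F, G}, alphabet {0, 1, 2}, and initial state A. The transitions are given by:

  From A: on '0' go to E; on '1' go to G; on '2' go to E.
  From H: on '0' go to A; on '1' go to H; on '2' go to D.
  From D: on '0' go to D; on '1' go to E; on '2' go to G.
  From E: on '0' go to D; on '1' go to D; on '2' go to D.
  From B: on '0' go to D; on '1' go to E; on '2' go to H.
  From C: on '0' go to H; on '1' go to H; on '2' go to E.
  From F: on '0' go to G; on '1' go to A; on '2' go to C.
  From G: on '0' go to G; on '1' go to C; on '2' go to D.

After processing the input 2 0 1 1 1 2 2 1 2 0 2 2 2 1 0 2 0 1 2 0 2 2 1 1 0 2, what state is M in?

Trace: A -2-> E -0-> D -1-> E -1-> D -1-> E -2-> D -2-> G -1-> C -2-> E -0-> D -2-> G -2-> D -2-> G -1-> C -0-> H -2-> D -0-> D -1-> E -2-> D -0-> D -2-> G -2-> D -1-> E -1-> D -0-> D -2-> G

G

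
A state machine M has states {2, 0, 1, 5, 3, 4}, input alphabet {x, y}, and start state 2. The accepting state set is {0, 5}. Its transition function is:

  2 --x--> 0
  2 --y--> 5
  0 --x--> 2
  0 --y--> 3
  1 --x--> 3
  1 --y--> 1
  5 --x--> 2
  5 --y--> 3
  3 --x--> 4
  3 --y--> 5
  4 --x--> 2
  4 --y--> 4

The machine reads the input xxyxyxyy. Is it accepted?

No

start at 2
read 'x': 2 → 0
read 'x': 0 → 2
read 'y': 2 → 5
read 'x': 5 → 2
read 'y': 2 → 5
read 'x': 5 → 2
read 'y': 2 → 5
read 'y': 5 → 3
End state 3 is not accepting.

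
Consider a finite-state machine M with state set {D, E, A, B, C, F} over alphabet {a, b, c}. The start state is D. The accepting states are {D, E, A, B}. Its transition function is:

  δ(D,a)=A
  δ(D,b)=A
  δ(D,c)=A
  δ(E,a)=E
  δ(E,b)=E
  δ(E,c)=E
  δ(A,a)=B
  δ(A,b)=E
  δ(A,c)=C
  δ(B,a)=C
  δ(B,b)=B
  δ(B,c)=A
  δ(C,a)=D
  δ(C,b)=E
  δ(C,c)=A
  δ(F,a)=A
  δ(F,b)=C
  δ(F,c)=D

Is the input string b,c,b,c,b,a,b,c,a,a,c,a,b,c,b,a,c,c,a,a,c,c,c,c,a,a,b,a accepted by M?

Yes

D → A → C → E → E → E → E → E → E → E → E → E → E → E → E → E → E → E → E → E → E → E → E → E → E → E → E → E → E
End state E is accepting.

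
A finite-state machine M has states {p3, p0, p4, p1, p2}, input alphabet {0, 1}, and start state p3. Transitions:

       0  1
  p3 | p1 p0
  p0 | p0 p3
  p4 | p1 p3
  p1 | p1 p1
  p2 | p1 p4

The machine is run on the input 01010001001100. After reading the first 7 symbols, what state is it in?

p1

Trace: p3 -0-> p1 -1-> p1 -0-> p1 -1-> p1 -0-> p1 -0-> p1 -0-> p1
After 7 symbols: p1.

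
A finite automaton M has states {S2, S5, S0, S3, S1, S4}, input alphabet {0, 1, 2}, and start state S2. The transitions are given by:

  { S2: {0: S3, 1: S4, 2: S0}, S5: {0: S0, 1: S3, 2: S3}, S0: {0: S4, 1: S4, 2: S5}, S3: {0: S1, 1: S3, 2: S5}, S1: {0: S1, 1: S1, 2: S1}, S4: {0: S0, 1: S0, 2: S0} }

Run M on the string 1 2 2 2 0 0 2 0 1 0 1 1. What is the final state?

start at S2
read '1': S2 → S4
read '2': S4 → S0
read '2': S0 → S5
read '2': S5 → S3
read '0': S3 → S1
read '0': S1 → S1
read '2': S1 → S1
read '0': S1 → S1
read '1': S1 → S1
read '0': S1 → S1
read '1': S1 → S1
read '1': S1 → S1

S1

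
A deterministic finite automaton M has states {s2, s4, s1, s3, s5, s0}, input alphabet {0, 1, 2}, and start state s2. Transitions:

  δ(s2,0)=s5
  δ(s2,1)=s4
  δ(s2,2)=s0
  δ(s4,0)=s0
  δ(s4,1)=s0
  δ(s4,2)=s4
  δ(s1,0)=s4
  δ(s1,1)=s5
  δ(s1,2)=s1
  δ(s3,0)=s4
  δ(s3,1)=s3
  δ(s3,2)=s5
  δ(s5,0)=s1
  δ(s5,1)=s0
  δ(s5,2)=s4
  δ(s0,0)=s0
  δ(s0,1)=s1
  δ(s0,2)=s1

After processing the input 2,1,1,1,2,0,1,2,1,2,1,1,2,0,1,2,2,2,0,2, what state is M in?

s4

start at s2
read '2': s2 → s0
read '1': s0 → s1
read '1': s1 → s5
read '1': s5 → s0
read '2': s0 → s1
read '0': s1 → s4
read '1': s4 → s0
read '2': s0 → s1
read '1': s1 → s5
read '2': s5 → s4
read '1': s4 → s0
read '1': s0 → s1
read '2': s1 → s1
read '0': s1 → s4
read '1': s4 → s0
read '2': s0 → s1
read '2': s1 → s1
read '2': s1 → s1
read '0': s1 → s4
read '2': s4 → s4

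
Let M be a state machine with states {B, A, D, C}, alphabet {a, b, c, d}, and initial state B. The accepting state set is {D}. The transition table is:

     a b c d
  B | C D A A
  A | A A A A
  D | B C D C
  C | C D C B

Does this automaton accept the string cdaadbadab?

B → A → A → A → A → A → A → A → A → A → A
End state A is not accepting.

No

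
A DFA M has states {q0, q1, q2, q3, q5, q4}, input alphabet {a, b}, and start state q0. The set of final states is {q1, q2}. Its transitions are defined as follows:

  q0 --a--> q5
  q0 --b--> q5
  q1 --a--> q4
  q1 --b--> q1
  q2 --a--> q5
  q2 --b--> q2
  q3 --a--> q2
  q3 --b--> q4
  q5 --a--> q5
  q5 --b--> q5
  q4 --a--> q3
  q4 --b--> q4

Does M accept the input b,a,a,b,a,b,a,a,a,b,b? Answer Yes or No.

Trace: q0 -b-> q5 -a-> q5 -a-> q5 -b-> q5 -a-> q5 -b-> q5 -a-> q5 -a-> q5 -a-> q5 -b-> q5 -b-> q5
End state q5 is not accepting.

No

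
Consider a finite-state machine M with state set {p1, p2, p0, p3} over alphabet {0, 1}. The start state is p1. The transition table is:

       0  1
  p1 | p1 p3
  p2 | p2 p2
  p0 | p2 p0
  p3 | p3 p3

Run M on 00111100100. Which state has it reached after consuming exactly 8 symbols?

p3

p1 → p1 → p1 → p3 → p3 → p3 → p3 → p3 → p3
After 8 symbols: p3.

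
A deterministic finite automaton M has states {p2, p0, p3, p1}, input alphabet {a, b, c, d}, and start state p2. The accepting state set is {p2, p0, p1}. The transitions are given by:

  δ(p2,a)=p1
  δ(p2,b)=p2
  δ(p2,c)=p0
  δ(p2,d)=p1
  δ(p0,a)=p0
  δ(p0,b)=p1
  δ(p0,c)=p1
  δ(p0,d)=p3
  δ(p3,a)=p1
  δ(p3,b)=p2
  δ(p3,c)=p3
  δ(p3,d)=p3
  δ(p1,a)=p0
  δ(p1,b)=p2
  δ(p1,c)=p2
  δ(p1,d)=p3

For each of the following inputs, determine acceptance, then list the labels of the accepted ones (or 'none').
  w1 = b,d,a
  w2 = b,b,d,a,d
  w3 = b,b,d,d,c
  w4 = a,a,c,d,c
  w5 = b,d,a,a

w1: Trace: p2 -b-> p2 -d-> p1 -a-> p0  → end p0, accepted
w2: Trace: p2 -b-> p2 -b-> p2 -d-> p1 -a-> p0 -d-> p3  → end p3, rejected
w3: Trace: p2 -b-> p2 -b-> p2 -d-> p1 -d-> p3 -c-> p3  → end p3, rejected
w4: Trace: p2 -a-> p1 -a-> p0 -c-> p1 -d-> p3 -c-> p3  → end p3, rejected
w5: Trace: p2 -b-> p2 -d-> p1 -a-> p0 -a-> p0  → end p0, accepted

w1, w5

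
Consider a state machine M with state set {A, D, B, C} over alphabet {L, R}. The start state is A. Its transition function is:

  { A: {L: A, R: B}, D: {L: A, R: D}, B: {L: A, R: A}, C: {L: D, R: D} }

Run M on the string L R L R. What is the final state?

Trace: A -L-> A -R-> B -L-> A -R-> B

B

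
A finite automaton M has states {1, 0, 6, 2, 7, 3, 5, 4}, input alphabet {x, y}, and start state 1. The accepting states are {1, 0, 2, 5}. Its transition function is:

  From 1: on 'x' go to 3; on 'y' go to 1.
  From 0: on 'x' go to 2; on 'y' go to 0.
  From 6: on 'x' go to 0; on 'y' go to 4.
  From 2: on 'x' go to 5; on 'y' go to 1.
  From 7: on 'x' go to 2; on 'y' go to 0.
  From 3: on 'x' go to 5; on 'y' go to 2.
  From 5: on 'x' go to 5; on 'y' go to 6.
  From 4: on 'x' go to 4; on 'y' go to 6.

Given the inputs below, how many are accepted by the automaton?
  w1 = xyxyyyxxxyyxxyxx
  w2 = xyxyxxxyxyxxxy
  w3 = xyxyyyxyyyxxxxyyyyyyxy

w1: 1 → 3 → 2 → 5 → 6 → 4 → 6 → 0 → 2 → 5 → 6 → 4 → 4 → 4 → 6 → 0 → 2  → end 2, accepted
w2: 1 → 3 → 2 → 5 → 6 → 0 → 2 → 5 → 6 → 0 → 0 → 2 → 5 → 5 → 6  → end 6, rejected
w3: 1 → 3 → 2 → 5 → 6 → 4 → 6 → 0 → 0 → 0 → 0 → 2 → 5 → 5 → 5 → 6 → 4 → 6 → 4 → 6 → 4 → 4 → 6  → end 6, rejected

1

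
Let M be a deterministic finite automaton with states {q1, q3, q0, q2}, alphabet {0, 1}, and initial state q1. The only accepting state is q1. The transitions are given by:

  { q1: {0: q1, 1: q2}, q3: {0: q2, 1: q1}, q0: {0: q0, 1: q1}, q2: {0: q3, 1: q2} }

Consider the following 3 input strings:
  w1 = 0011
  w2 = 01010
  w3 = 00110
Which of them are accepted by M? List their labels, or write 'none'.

w2

w1:
  start at q1
  read '0': q1 → q1
  read '0': q1 → q1
  read '1': q1 → q2
  read '1': q2 → q2
  end q2, rejected
w2:
  start at q1
  read '0': q1 → q1
  read '1': q1 → q2
  read '0': q2 → q3
  read '1': q3 → q1
  read '0': q1 → q1
  end q1, accepted
w3:
  start at q1
  read '0': q1 → q1
  read '0': q1 → q1
  read '1': q1 → q2
  read '1': q2 → q2
  read '0': q2 → q3
  end q3, rejected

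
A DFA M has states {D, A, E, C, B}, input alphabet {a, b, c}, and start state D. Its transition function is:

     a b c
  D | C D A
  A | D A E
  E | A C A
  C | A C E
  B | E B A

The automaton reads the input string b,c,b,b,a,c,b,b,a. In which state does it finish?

D

D → D → A → A → A → D → A → A → A → D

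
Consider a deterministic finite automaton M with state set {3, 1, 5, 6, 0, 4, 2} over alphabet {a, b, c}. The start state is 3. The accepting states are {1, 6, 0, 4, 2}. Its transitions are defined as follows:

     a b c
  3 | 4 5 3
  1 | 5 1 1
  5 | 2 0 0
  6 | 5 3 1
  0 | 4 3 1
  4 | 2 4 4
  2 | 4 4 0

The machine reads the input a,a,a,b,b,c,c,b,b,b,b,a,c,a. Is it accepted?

Yes

3 → 4 → 2 → 4 → 4 → 4 → 4 → 4 → 4 → 4 → 4 → 4 → 2 → 0 → 4
End state 4 is accepting.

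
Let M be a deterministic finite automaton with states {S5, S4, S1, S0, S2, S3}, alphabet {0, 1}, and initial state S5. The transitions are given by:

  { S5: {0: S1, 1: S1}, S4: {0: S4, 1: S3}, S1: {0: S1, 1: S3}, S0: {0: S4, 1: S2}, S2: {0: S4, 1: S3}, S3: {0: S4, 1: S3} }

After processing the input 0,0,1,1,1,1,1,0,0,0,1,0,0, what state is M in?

Trace: S5 -0-> S1 -0-> S1 -1-> S3 -1-> S3 -1-> S3 -1-> S3 -1-> S3 -0-> S4 -0-> S4 -0-> S4 -1-> S3 -0-> S4 -0-> S4

S4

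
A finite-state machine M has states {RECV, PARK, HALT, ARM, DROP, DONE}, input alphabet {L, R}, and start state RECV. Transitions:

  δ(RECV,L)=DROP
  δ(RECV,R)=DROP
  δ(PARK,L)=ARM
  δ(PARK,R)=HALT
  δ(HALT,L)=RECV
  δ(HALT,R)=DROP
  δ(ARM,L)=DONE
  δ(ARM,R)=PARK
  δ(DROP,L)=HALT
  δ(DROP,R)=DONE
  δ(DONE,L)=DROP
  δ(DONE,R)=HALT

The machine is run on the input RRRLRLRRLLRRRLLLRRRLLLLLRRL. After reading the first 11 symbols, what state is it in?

RECV → DROP → DONE → HALT → RECV → DROP → HALT → DROP → DONE → DROP → HALT → DROP
After 11 symbols: DROP.

DROP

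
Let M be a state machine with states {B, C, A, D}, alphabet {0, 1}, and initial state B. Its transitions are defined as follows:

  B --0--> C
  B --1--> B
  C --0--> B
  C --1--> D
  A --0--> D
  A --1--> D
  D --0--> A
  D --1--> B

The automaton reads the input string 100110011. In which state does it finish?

B

B → B → C → B → B → B → C → B → B → B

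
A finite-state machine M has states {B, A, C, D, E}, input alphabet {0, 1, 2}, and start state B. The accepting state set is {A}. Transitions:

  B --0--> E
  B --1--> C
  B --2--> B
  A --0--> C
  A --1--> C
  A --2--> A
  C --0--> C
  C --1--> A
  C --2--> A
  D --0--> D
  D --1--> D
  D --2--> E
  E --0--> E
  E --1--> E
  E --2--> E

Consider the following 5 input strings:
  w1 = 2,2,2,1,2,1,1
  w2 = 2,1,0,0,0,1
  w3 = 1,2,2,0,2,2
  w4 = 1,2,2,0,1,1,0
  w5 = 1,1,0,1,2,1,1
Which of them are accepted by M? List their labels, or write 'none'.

w1: B → B → B → B → C → A → C → A  → end A, accepted
w2: B → B → C → C → C → C → A  → end A, accepted
w3: B → C → A → A → C → A → A  → end A, accepted
w4: B → C → A → A → C → A → C → C  → end C, rejected
w5: B → C → A → C → A → A → C → A  → end A, accepted

w1, w2, w3, w5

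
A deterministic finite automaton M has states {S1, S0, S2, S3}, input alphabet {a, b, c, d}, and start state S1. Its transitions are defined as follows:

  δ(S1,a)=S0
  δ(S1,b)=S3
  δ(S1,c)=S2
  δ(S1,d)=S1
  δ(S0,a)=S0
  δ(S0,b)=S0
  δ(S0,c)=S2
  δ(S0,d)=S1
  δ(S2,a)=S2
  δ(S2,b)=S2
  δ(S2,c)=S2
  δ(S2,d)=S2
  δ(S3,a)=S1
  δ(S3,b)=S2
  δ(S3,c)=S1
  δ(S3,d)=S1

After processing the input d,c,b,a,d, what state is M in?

start at S1
read 'd': S1 → S1
read 'c': S1 → S2
read 'b': S2 → S2
read 'a': S2 → S2
read 'd': S2 → S2

S2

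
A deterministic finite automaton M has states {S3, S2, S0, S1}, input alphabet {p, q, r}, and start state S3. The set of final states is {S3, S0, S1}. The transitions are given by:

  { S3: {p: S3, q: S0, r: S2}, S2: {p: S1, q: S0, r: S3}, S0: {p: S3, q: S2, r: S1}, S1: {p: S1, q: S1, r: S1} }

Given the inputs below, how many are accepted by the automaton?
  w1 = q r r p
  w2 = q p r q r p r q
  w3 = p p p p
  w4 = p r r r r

w1:
  start at S3
  read 'q': S3 → S0
  read 'r': S0 → S1
  read 'r': S1 → S1
  read 'p': S1 → S1
  end S1, accepted
w2:
  start at S3
  read 'q': S3 → S0
  read 'p': S0 → S3
  read 'r': S3 → S2
  read 'q': S2 → S0
  read 'r': S0 → S1
  read 'p': S1 → S1
  read 'r': S1 → S1
  read 'q': S1 → S1
  end S1, accepted
w3:
  start at S3
  read 'p': S3 → S3
  read 'p': S3 → S3
  read 'p': S3 → S3
  read 'p': S3 → S3
  end S3, accepted
w4:
  start at S3
  read 'p': S3 → S3
  read 'r': S3 → S2
  read 'r': S2 → S3
  read 'r': S3 → S2
  read 'r': S2 → S3
  end S3, accepted

4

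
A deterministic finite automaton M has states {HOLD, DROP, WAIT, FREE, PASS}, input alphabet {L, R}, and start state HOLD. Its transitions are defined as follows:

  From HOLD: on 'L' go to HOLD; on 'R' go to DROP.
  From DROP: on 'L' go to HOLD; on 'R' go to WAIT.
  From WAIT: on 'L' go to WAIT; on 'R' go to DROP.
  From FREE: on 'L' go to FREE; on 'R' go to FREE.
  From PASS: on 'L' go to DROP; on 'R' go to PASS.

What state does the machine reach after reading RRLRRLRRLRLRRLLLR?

Trace: HOLD -R-> DROP -R-> WAIT -L-> WAIT -R-> DROP -R-> WAIT -L-> WAIT -R-> DROP -R-> WAIT -L-> WAIT -R-> DROP -L-> HOLD -R-> DROP -R-> WAIT -L-> WAIT -L-> WAIT -L-> WAIT -R-> DROP

DROP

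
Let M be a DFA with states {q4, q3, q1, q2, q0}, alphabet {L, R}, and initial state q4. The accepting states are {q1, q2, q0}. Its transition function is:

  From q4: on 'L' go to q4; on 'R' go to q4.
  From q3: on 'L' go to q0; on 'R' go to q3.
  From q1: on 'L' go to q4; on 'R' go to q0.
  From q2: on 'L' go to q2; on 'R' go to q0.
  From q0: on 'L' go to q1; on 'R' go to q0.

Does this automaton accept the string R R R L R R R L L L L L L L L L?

Trace: q4 -R-> q4 -R-> q4 -R-> q4 -L-> q4 -R-> q4 -R-> q4 -R-> q4 -L-> q4 -L-> q4 -L-> q4 -L-> q4 -L-> q4 -L-> q4 -L-> q4 -L-> q4 -L-> q4
End state q4 is not accepting.

No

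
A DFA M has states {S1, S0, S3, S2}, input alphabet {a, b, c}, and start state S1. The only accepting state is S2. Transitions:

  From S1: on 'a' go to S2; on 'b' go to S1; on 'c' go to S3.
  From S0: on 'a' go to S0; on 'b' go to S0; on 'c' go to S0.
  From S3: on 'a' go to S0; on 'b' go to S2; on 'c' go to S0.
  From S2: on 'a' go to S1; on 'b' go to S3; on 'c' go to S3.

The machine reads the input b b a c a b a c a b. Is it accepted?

No

start at S1
read 'b': S1 → S1
read 'b': S1 → S1
read 'a': S1 → S2
read 'c': S2 → S3
read 'a': S3 → S0
read 'b': S0 → S0
read 'a': S0 → S0
read 'c': S0 → S0
read 'a': S0 → S0
read 'b': S0 → S0
End state S0 is not accepting.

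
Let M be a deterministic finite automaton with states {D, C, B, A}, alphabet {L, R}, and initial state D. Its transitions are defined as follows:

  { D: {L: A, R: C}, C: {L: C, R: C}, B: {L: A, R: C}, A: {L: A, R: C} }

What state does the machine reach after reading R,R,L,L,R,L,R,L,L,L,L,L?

start at D
read 'R': D → C
read 'R': C → C
read 'L': C → C
read 'L': C → C
read 'R': C → C
read 'L': C → C
read 'R': C → C
read 'L': C → C
read 'L': C → C
read 'L': C → C
read 'L': C → C
read 'L': C → C

C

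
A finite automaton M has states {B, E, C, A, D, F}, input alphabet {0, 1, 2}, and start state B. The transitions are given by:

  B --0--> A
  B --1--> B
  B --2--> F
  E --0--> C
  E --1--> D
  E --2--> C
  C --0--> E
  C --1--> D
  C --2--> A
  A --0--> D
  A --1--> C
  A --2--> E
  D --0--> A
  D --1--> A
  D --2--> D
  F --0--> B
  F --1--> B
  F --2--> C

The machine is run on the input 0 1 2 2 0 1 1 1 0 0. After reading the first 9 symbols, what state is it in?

E

B → A → C → A → E → C → D → A → C → E
After 9 symbols: E.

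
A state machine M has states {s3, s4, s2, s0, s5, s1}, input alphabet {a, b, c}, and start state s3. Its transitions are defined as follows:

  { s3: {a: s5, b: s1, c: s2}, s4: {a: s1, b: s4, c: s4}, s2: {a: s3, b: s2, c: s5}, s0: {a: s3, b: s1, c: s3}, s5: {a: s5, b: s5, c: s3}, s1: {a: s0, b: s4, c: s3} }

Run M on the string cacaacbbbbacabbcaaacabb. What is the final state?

s5

Trace: s3 -c-> s2 -a-> s3 -c-> s2 -a-> s3 -a-> s5 -c-> s3 -b-> s1 -b-> s4 -b-> s4 -b-> s4 -a-> s1 -c-> s3 -a-> s5 -b-> s5 -b-> s5 -c-> s3 -a-> s5 -a-> s5 -a-> s5 -c-> s3 -a-> s5 -b-> s5 -b-> s5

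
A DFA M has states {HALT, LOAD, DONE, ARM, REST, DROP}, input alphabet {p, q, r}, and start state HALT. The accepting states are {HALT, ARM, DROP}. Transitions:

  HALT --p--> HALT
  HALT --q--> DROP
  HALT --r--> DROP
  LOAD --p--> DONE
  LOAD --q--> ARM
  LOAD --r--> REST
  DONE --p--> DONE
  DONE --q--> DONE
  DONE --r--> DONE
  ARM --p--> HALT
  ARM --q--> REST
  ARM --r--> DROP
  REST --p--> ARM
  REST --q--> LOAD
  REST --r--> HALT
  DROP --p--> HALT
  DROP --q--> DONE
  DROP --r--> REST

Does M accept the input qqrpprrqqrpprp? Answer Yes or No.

start at HALT
read 'q': HALT → DROP
read 'q': DROP → DONE
read 'r': DONE → DONE
read 'p': DONE → DONE
read 'p': DONE → DONE
read 'r': DONE → DONE
read 'r': DONE → DONE
read 'q': DONE → DONE
read 'q': DONE → DONE
read 'r': DONE → DONE
read 'p': DONE → DONE
read 'p': DONE → DONE
read 'r': DONE → DONE
read 'p': DONE → DONE
End state DONE is not accepting.

No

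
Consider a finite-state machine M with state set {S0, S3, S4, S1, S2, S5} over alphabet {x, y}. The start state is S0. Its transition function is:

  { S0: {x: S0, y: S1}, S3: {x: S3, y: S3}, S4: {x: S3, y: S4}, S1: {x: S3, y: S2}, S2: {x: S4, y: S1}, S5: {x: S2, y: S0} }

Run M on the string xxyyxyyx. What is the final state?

S0 → S0 → S0 → S1 → S2 → S4 → S4 → S4 → S3

S3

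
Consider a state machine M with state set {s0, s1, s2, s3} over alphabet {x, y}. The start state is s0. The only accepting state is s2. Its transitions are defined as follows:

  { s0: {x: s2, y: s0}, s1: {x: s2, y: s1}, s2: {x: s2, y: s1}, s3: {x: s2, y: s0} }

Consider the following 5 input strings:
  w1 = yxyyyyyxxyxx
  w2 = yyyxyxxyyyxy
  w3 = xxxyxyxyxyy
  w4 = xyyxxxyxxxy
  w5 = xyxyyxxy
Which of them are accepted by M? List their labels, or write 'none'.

w1

w1:
  start at s0
  read 'y': s0 → s0
  read 'x': s0 → s2
  read 'y': s2 → s1
  read 'y': s1 → s1
  read 'y': s1 → s1
  read 'y': s1 → s1
  read 'y': s1 → s1
  read 'x': s1 → s2
  read 'x': s2 → s2
  read 'y': s2 → s1
  read 'x': s1 → s2
  read 'x': s2 → s2
  end s2, accepted
w2:
  start at s0
  read 'y': s0 → s0
  read 'y': s0 → s0
  read 'y': s0 → s0
  read 'x': s0 → s2
  read 'y': s2 → s1
  read 'x': s1 → s2
  read 'x': s2 → s2
  read 'y': s2 → s1
  read 'y': s1 → s1
  read 'y': s1 → s1
  read 'x': s1 → s2
  read 'y': s2 → s1
  end s1, rejected
w3:
  start at s0
  read 'x': s0 → s2
  read 'x': s2 → s2
  read 'x': s2 → s2
  read 'y': s2 → s1
  read 'x': s1 → s2
  read 'y': s2 → s1
  read 'x': s1 → s2
  read 'y': s2 → s1
  read 'x': s1 → s2
  read 'y': s2 → s1
  read 'y': s1 → s1
  end s1, rejected
w4:
  start at s0
  read 'x': s0 → s2
  read 'y': s2 → s1
  read 'y': s1 → s1
  read 'x': s1 → s2
  read 'x': s2 → s2
  read 'x': s2 → s2
  read 'y': s2 → s1
  read 'x': s1 → s2
  read 'x': s2 → s2
  read 'x': s2 → s2
  read 'y': s2 → s1
  end s1, rejected
w5:
  start at s0
  read 'x': s0 → s2
  read 'y': s2 → s1
  read 'x': s1 → s2
  read 'y': s2 → s1
  read 'y': s1 → s1
  read 'x': s1 → s2
  read 'x': s2 → s2
  read 'y': s2 → s1
  end s1, rejected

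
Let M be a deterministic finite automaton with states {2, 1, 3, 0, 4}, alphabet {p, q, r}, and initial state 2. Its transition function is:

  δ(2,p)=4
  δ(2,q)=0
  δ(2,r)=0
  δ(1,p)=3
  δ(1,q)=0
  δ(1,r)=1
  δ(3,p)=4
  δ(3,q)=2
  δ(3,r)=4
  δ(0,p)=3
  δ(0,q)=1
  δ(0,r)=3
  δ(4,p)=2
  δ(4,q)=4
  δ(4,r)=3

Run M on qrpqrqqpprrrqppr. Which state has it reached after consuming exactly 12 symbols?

Trace: 2 -q-> 0 -r-> 3 -p-> 4 -q-> 4 -r-> 3 -q-> 2 -q-> 0 -p-> 3 -p-> 4 -r-> 3 -r-> 4 -r-> 3
After 12 symbols: 3.

3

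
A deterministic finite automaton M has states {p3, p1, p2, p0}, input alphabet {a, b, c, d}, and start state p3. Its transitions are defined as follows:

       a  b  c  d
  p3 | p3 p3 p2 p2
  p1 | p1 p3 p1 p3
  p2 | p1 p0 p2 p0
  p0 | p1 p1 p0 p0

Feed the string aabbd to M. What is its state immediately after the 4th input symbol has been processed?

p3 → p3 → p3 → p3 → p3
After 4 symbols: p3.

p3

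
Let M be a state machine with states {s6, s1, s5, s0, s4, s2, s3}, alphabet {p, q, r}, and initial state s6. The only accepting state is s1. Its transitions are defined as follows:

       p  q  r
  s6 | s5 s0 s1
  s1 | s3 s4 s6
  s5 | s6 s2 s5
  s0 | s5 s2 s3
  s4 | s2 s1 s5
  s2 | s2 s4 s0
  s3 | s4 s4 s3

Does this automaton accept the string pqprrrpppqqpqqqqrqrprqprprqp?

No

s6 → s5 → s2 → s2 → s0 → s3 → s3 → s4 → s2 → s2 → s4 → s1 → s3 → s4 → s1 → s4 → s1 → s6 → s0 → s3 → s4 → s5 → s2 → s2 → s0 → s5 → s5 → s2 → s2
End state s2 is not accepting.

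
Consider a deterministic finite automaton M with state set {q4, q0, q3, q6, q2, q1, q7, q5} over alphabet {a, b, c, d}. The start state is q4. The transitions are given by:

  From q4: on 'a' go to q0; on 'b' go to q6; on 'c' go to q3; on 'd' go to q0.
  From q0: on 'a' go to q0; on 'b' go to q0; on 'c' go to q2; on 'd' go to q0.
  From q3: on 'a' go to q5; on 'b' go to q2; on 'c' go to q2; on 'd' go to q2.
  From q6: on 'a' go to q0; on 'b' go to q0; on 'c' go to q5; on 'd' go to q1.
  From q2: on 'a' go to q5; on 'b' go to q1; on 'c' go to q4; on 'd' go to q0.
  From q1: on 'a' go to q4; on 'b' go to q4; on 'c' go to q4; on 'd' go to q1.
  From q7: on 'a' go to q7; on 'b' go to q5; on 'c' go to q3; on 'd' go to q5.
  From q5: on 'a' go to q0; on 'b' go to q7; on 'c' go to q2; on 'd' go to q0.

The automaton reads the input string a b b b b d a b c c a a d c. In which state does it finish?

q4 → q0 → q0 → q0 → q0 → q0 → q0 → q0 → q0 → q2 → q4 → q0 → q0 → q0 → q2

q2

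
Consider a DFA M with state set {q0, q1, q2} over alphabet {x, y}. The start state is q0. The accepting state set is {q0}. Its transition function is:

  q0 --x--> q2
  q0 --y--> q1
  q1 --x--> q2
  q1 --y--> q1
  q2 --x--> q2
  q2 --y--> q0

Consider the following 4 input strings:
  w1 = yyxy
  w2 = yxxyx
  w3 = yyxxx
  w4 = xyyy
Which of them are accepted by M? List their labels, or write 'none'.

w1

w1:
  start at q0
  read 'y': q0 → q1
  read 'y': q1 → q1
  read 'x': q1 → q2
  read 'y': q2 → q0
  end q0, accepted
w2:
  start at q0
  read 'y': q0 → q1
  read 'x': q1 → q2
  read 'x': q2 → q2
  read 'y': q2 → q0
  read 'x': q0 → q2
  end q2, rejected
w3:
  start at q0
  read 'y': q0 → q1
  read 'y': q1 → q1
  read 'x': q1 → q2
  read 'x': q2 → q2
  read 'x': q2 → q2
  end q2, rejected
w4:
  start at q0
  read 'x': q0 → q2
  read 'y': q2 → q0
  read 'y': q0 → q1
  read 'y': q1 → q1
  end q1, rejected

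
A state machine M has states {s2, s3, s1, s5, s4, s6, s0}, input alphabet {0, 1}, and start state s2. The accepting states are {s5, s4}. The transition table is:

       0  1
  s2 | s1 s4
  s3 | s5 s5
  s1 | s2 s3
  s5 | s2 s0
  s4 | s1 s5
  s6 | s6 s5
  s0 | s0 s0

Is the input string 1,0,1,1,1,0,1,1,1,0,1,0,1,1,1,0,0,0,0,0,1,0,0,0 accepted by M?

No

s2 → s4 → s1 → s3 → s5 → s0 → s0 → s0 → s0 → s0 → s0 → s0 → s0 → s0 → s0 → s0 → s0 → s0 → s0 → s0 → s0 → s0 → s0 → s0 → s0
End state s0 is not accepting.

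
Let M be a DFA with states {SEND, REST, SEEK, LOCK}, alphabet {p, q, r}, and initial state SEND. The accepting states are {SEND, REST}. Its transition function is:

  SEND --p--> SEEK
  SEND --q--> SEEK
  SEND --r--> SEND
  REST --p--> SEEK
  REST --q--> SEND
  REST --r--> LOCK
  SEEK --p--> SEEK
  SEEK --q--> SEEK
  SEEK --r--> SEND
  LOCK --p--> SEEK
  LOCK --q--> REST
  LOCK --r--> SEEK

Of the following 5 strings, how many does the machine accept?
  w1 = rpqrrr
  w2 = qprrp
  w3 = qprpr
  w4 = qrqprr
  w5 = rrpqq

w1:
  start at SEND
  read 'r': SEND → SEND
  read 'p': SEND → SEEK
  read 'q': SEEK → SEEK
  read 'r': SEEK → SEND
  read 'r': SEND → SEND
  read 'r': SEND → SEND
  end SEND, accepted
w2:
  start at SEND
  read 'q': SEND → SEEK
  read 'p': SEEK → SEEK
  read 'r': SEEK → SEND
  read 'r': SEND → SEND
  read 'p': SEND → SEEK
  end SEEK, rejected
w3:
  start at SEND
  read 'q': SEND → SEEK
  read 'p': SEEK → SEEK
  read 'r': SEEK → SEND
  read 'p': SEND → SEEK
  read 'r': SEEK → SEND
  end SEND, accepted
w4:
  start at SEND
  read 'q': SEND → SEEK
  read 'r': SEEK → SEND
  read 'q': SEND → SEEK
  read 'p': SEEK → SEEK
  read 'r': SEEK → SEND
  read 'r': SEND → SEND
  end SEND, accepted
w5:
  start at SEND
  read 'r': SEND → SEND
  read 'r': SEND → SEND
  read 'p': SEND → SEEK
  read 'q': SEEK → SEEK
  read 'q': SEEK → SEEK
  end SEEK, rejected

3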